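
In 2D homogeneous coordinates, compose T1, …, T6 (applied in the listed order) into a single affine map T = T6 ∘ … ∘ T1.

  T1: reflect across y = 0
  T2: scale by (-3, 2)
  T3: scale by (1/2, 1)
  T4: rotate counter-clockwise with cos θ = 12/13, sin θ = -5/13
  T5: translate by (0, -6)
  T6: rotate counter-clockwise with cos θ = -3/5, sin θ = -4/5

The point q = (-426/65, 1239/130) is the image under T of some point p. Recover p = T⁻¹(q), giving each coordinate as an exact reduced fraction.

T1 = [1 0 0; 0 -1 0; 0 0 1]
T2·T1 = [-3 0 0; 0 -2 0; 0 0 1]
T3·…·T1 = [-3/2 0 0; 0 -2 0; 0 0 1]
T4·…·T1 = [-18/13 -10/13 0; 15/26 -24/13 0; 0 0 1]
T5·…·T1 = [-18/13 -10/13 0; 15/26 -24/13 -6; 0 0 1]
T6·…·T1 = [84/65 -66/65 -24/5; 99/130 112/65 18/5; 0 0 1]
det M = 3; M⁻¹ = [112/195 22/65 20/13; -33/130 28/65 -36/13; 0 0 1]
M⁻¹ · (-426/65, 1239/130)ᵀ = (1, 3)ᵀ

p = (1, 3)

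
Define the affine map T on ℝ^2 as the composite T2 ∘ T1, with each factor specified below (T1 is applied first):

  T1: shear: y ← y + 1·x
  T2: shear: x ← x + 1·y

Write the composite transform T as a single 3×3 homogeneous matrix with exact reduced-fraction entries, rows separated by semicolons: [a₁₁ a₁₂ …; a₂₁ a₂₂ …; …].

T = [2 1 0; 1 1 0; 0 0 1]

T1 = [1 0 0; 1 1 0; 0 0 1]
T2·T1 = [2 1 0; 1 1 0; 0 0 1]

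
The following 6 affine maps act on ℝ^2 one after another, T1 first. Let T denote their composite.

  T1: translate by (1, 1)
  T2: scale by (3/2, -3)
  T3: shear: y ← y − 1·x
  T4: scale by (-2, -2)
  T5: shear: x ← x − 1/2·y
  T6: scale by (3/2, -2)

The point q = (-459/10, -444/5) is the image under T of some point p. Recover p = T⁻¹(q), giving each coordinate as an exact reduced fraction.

p = (9/5, 5)

T1 = [1 0 1; 0 1 1; 0 0 1]
T2·T1 = [3/2 0 3/2; 0 -3 -3; 0 0 1]
T3·…·T1 = [3/2 0 3/2; -3/2 -3 -9/2; 0 0 1]
T4·…·T1 = [-3 0 -3; 3 6 9; 0 0 1]
T5·…·T1 = [-9/2 -3 -15/2; 3 6 9; 0 0 1]
T6·…·T1 = [-27/4 -9/2 -45/4; -6 -12 -18; 0 0 1]
det M = 54; M⁻¹ = [-2/9 1/12 -1; 1/9 -1/8 -1; 0 0 1]
M⁻¹ · (-459/10, -444/5)ᵀ = (9/5, 5)ᵀ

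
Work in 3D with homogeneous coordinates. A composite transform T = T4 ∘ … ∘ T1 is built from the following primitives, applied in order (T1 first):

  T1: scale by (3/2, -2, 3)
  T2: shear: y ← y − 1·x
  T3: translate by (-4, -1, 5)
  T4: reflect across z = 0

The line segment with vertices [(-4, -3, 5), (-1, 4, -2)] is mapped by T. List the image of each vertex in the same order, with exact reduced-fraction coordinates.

image vertices: (-10, 11, -20), (-11/2, -15/2, 1)

T1 scale by (3/2, -2, 3): (-4, -3, 5) → (-6, 6, 15); (-1, 4, -2) → (-3/2, -8, -6)
T2 shear: y ← y − 1·x: (-6, 6, 15) → (-6, 12, 15); (-3/2, -8, -6) → (-3/2, -13/2, -6)
T3 translate by (-4, -1, 5): (-6, 12, 15) → (-10, 11, 20); (-3/2, -13/2, -6) → (-11/2, -15/2, -1)
T4 reflect across z = 0: (-10, 11, 20) → (-10, 11, -20); (-11/2, -15/2, -1) → (-11/2, -15/2, 1)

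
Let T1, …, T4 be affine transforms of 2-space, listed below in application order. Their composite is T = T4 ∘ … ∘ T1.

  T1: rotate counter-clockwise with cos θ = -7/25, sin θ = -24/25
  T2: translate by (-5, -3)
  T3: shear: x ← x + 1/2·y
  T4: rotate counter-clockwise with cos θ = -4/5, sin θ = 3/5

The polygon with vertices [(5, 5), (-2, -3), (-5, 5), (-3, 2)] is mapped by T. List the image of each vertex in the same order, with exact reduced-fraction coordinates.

T1 rotate counter-clockwise with cos θ = -7/25, sin θ = -24/25: (5, 5) → (17/5, -31/5); (-2, -3) → (-58/25, 69/25); (-5, 5) → (31/5, 17/5); (-3, 2) → (69/25, 58/25)
T2 translate by (-5, -3): (17/5, -31/5) → (-8/5, -46/5); (-58/25, 69/25) → (-183/25, -6/25); (31/5, 17/5) → (6/5, 2/5); (69/25, 58/25) → (-56/25, -17/25)
T3 shear: x ← x + 1/2·y: (-8/5, -46/5) → (-31/5, -46/5); (-183/25, -6/25) → (-186/25, -6/25); (6/5, 2/5) → (7/5, 2/5); (-56/25, -17/25) → (-129/50, -17/25)
T4 rotate counter-clockwise with cos θ = -4/5, sin θ = 3/5: (-31/5, -46/5) → (262/25, 91/25); (-186/25, -6/25) → (762/125, -534/125); (7/5, 2/5) → (-34/25, 13/25); (-129/50, -17/25) → (309/125, -251/250)

image vertices: (262/25, 91/25), (762/125, -534/125), (-34/25, 13/25), (309/125, -251/250)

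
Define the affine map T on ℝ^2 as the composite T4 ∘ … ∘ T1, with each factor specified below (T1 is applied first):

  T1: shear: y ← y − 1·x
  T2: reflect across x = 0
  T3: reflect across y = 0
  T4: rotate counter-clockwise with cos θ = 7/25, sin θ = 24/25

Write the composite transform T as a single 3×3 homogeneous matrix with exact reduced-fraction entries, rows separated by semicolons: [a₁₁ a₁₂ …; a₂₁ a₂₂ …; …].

T = [-31/25 24/25 0; -17/25 -7/25 0; 0 0 1]

T1 = [1 0 0; -1 1 0; 0 0 1]
T2·T1 = [-1 0 0; -1 1 0; 0 0 1]
T3·…·T1 = [-1 0 0; 1 -1 0; 0 0 1]
T4·…·T1 = [-31/25 24/25 0; -17/25 -7/25 0; 0 0 1]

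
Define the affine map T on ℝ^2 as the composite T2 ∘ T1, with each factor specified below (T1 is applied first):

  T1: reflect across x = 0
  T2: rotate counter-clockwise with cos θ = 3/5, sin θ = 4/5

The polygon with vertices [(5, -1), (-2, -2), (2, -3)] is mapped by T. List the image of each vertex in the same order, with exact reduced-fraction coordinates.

image vertices: (-11/5, -23/5), (14/5, 2/5), (6/5, -17/5)

T1 reflect across x = 0: (5, -1) → (-5, -1); (-2, -2) → (2, -2); (2, -3) → (-2, -3)
T2 rotate counter-clockwise with cos θ = 3/5, sin θ = 4/5: (-5, -1) → (-11/5, -23/5); (2, -2) → (14/5, 2/5); (-2, -3) → (6/5, -17/5)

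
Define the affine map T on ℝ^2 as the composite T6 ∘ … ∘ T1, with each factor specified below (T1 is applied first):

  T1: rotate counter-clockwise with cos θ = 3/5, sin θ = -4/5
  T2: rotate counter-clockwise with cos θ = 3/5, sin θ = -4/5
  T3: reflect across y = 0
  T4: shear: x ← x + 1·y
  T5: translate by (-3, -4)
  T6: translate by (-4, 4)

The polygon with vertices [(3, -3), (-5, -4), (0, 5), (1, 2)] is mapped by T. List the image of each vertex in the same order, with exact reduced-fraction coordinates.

T1 rotate counter-clockwise with cos θ = 3/5, sin θ = -4/5: (3, -3) → (-3/5, -21/5); (-5, -4) → (-31/5, 8/5); (0, 5) → (4, 3); (1, 2) → (11/5, 2/5)
T2 rotate counter-clockwise with cos θ = 3/5, sin θ = -4/5: (-3/5, -21/5) → (-93/25, -51/25); (-31/5, 8/5) → (-61/25, 148/25); (4, 3) → (24/5, -7/5); (11/5, 2/5) → (41/25, -38/25)
T3 reflect across y = 0: (-93/25, -51/25) → (-93/25, 51/25); (-61/25, 148/25) → (-61/25, -148/25); (24/5, -7/5) → (24/5, 7/5); (41/25, -38/25) → (41/25, 38/25)
T4 shear: x ← x + 1·y: (-93/25, 51/25) → (-42/25, 51/25); (-61/25, -148/25) → (-209/25, -148/25); (24/5, 7/5) → (31/5, 7/5); (41/25, 38/25) → (79/25, 38/25)
T5 translate by (-3, -4): (-42/25, 51/25) → (-117/25, -49/25); (-209/25, -148/25) → (-284/25, -248/25); (31/5, 7/5) → (16/5, -13/5); (79/25, 38/25) → (4/25, -62/25)
T6 translate by (-4, 4): (-117/25, -49/25) → (-217/25, 51/25); (-284/25, -248/25) → (-384/25, -148/25); (16/5, -13/5) → (-4/5, 7/5); (4/25, -62/25) → (-96/25, 38/25)

image vertices: (-217/25, 51/25), (-384/25, -148/25), (-4/5, 7/5), (-96/25, 38/25)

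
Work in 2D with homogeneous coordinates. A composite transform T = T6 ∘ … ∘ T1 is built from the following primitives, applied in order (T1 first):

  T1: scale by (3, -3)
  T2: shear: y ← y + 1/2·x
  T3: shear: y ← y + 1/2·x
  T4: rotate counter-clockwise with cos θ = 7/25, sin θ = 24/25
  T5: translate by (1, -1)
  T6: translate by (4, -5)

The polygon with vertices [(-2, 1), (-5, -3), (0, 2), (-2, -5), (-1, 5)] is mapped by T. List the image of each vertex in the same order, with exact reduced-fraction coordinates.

T1 scale by (3, -3): (-2, 1) → (-6, -3); (-5, -3) → (-15, 9); (0, 2) → (0, -6); (-2, -5) → (-6, 15); (-1, 5) → (-3, -15)
T2 shear: y ← y + 1/2·x: (-6, -3) → (-6, -6); (-15, 9) → (-15, 3/2); (0, -6) → (0, -6); (-6, 15) → (-6, 12); (-3, -15) → (-3, -33/2)
T3 shear: y ← y + 1/2·x: (-6, -6) → (-6, -9); (-15, 3/2) → (-15, -6); (0, -6) → (0, -6); (-6, 12) → (-6, 9); (-3, -33/2) → (-3, -18)
T4 rotate counter-clockwise with cos θ = 7/25, sin θ = 24/25: (-6, -9) → (174/25, -207/25); (-15, -6) → (39/25, -402/25); (0, -6) → (144/25, -42/25); (-6, 9) → (-258/25, -81/25); (-3, -18) → (411/25, -198/25)
T5 translate by (1, -1): (174/25, -207/25) → (199/25, -232/25); (39/25, -402/25) → (64/25, -427/25); (144/25, -42/25) → (169/25, -67/25); (-258/25, -81/25) → (-233/25, -106/25); (411/25, -198/25) → (436/25, -223/25)
T6 translate by (4, -5): (199/25, -232/25) → (299/25, -357/25); (64/25, -427/25) → (164/25, -552/25); (169/25, -67/25) → (269/25, -192/25); (-233/25, -106/25) → (-133/25, -231/25); (436/25, -223/25) → (536/25, -348/25)

image vertices: (299/25, -357/25), (164/25, -552/25), (269/25, -192/25), (-133/25, -231/25), (536/25, -348/25)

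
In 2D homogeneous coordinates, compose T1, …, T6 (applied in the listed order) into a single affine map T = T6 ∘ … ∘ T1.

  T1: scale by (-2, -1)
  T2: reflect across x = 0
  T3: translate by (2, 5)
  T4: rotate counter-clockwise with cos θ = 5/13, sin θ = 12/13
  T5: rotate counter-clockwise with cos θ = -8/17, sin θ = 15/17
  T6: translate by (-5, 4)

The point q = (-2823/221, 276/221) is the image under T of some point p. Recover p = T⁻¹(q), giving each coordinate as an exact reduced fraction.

T1 = [-2 0 0; 0 -1 0; 0 0 1]
T2·T1 = [2 0 0; 0 -1 0; 0 0 1]
T3·…·T1 = [2 0 2; 0 -1 5; 0 0 1]
T4·…·T1 = [10/13 12/13 -50/13; 24/13 -5/13 49/13; 0 0 1]
T5·…·T1 = [-440/221 -21/221 -335/221; -42/221 220/221 -1142/221; 0 0 1]
T6·…·T1 = [-440/221 -21/221 -1440/221; -42/221 220/221 -258/221; 0 0 1]
det M = -2; M⁻¹ = [-110/221 -21/442 -729/221; -21/221 220/221 120/221; 0 0 1]
M⁻¹ · (-2823/221, 276/221)ᵀ = (3, 3)ᵀ

p = (3, 3)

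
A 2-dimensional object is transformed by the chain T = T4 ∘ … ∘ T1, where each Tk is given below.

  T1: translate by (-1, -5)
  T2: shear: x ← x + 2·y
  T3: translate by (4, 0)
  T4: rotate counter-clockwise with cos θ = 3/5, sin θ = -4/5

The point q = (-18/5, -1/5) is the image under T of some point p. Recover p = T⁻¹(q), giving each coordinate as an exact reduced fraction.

p = (1, 2)

T1 = [1 0 -1; 0 1 -5; 0 0 1]
T2·T1 = [1 2 -11; 0 1 -5; 0 0 1]
T3·…·T1 = [1 2 -7; 0 1 -5; 0 0 1]
T4·…·T1 = [3/5 2 -41/5; -4/5 -1 13/5; 0 0 1]
det M = 1; M⁻¹ = [-1 -2 -3; 4/5 3/5 5; 0 0 1]
M⁻¹ · (-18/5, -1/5)ᵀ = (1, 2)ᵀ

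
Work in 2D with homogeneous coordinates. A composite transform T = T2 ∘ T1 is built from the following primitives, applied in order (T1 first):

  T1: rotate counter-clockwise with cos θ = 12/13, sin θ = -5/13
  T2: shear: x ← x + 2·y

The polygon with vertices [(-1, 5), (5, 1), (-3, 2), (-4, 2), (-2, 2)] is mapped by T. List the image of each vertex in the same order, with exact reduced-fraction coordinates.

T1 rotate counter-clockwise with cos θ = 12/13, sin θ = -5/13: (-1, 5) → (1, 5); (5, 1) → (5, -1); (-3, 2) → (-2, 3); (-4, 2) → (-38/13, 44/13); (-2, 2) → (-14/13, 34/13)
T2 shear: x ← x + 2·y: (1, 5) → (11, 5); (5, -1) → (3, -1); (-2, 3) → (4, 3); (-38/13, 44/13) → (50/13, 44/13); (-14/13, 34/13) → (54/13, 34/13)

image vertices: (11, 5), (3, -1), (4, 3), (50/13, 44/13), (54/13, 34/13)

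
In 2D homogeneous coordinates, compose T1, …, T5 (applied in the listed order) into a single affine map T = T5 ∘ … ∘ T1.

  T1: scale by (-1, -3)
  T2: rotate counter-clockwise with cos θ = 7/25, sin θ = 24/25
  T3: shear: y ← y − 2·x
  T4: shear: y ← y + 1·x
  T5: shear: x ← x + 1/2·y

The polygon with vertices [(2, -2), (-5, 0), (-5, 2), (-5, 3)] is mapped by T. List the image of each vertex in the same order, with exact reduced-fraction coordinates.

T1 scale by (-1, -3): (2, -2) → (-2, 6); (-5, 0) → (5, 0); (-5, 2) → (5, -6); (-5, 3) → (5, -9)
T2 rotate counter-clockwise with cos θ = 7/25, sin θ = 24/25: (-2, 6) → (-158/25, -6/25); (5, 0) → (7/5, 24/5); (5, -6) → (179/25, 78/25); (5, -9) → (251/25, 57/25)
T3 shear: y ← y − 2·x: (-158/25, -6/25) → (-158/25, 62/5); (7/5, 24/5) → (7/5, 2); (179/25, 78/25) → (179/25, -56/5); (251/25, 57/25) → (251/25, -89/5)
T4 shear: y ← y + 1·x: (-158/25, 62/5) → (-158/25, 152/25); (7/5, 2) → (7/5, 17/5); (179/25, -56/5) → (179/25, -101/25); (251/25, -89/5) → (251/25, -194/25)
T5 shear: x ← x + 1/2·y: (-158/25, 152/25) → (-82/25, 152/25); (7/5, 17/5) → (31/10, 17/5); (179/25, -101/25) → (257/50, -101/25); (251/25, -194/25) → (154/25, -194/25)

image vertices: (-82/25, 152/25), (31/10, 17/5), (257/50, -101/25), (154/25, -194/25)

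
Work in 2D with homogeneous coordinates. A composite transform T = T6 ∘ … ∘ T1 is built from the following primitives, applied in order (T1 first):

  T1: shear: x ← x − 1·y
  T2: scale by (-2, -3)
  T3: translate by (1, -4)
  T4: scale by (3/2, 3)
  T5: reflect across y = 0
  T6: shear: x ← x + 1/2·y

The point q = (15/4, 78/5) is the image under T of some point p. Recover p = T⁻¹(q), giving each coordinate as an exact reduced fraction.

p = (9/4, 2/5)

T1 = [1 -1 0; 0 1 0; 0 0 1]
T2·T1 = [-2 2 0; 0 -3 0; 0 0 1]
T3·…·T1 = [-2 2 1; 0 -3 -4; 0 0 1]
T4·…·T1 = [-3 3 3/2; 0 -9 -12; 0 0 1]
T5·…·T1 = [-3 3 3/2; 0 9 12; 0 0 1]
T6·…·T1 = [-3 15/2 15/2; 0 9 12; 0 0 1]
det M = -27; M⁻¹ = [-1/3 5/18 -5/6; 0 1/9 -4/3; 0 0 1]
M⁻¹ · (15/4, 78/5)ᵀ = (9/4, 2/5)ᵀ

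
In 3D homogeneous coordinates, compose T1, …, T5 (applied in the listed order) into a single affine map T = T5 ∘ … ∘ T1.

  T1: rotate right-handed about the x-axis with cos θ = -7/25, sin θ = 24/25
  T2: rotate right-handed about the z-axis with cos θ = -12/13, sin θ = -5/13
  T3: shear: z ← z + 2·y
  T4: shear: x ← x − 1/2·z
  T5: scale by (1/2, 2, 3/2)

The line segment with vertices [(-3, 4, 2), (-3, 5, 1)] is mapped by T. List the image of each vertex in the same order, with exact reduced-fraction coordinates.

image vertices: (-2, 198/25, 84/5), (-97/52, 2166/325, 2181/130)

T1 rotate right-handed about the x-axis with cos θ = -7/25, sin θ = 24/25: (-3, 4, 2) → (-3, -76/25, 82/25); (-3, 5, 1) → (-3, -59/25, 113/25)
T2 rotate right-handed about the z-axis with cos θ = -12/13, sin θ = -5/13: (-3, -76/25, 82/25) → (8/5, 99/25, 82/25); (-3, -59/25, 113/25) → (121/65, 1083/325, 113/25)
T3 shear: z ← z + 2·y: (8/5, 99/25, 82/25) → (8/5, 99/25, 56/5); (121/65, 1083/325, 113/25) → (121/65, 1083/325, 727/65)
T4 shear: x ← x − 1/2·z: (8/5, 99/25, 56/5) → (-4, 99/25, 56/5); (121/65, 1083/325, 727/65) → (-97/26, 1083/325, 727/65)
T5 scale by (1/2, 2, 3/2): (-4, 99/25, 56/5) → (-2, 198/25, 84/5); (-97/26, 1083/325, 727/65) → (-97/52, 2166/325, 2181/130)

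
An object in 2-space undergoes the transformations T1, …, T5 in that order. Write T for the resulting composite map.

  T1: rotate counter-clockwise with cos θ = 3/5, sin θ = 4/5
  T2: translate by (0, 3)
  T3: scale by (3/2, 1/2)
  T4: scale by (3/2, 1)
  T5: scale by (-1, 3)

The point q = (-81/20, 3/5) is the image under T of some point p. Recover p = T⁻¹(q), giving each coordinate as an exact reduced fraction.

T1 = [3/5 -4/5 0; 4/5 3/5 0; 0 0 1]
T2·T1 = [3/5 -4/5 0; 4/5 3/5 3; 0 0 1]
T3·…·T1 = [9/10 -6/5 0; 2/5 3/10 3/2; 0 0 1]
T4·…·T1 = [27/20 -9/5 0; 2/5 3/10 3/2; 0 0 1]
T5·…·T1 = [-27/20 9/5 0; 6/5 9/10 9/2; 0 0 1]
det M = -27/8; M⁻¹ = [-4/15 8/15 -12/5; 16/45 2/5 -9/5; 0 0 1]
M⁻¹ · (-81/20, 3/5)ᵀ = (-1, -3)ᵀ

p = (-1, -3)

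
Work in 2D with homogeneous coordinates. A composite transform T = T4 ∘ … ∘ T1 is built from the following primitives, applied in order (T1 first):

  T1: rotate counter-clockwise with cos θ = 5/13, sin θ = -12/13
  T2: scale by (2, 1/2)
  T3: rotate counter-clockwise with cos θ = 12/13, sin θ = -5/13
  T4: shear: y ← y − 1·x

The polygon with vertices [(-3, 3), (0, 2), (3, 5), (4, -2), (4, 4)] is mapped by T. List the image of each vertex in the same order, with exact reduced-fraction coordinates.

T1 rotate counter-clockwise with cos θ = 5/13, sin θ = -12/13: (-3, 3) → (21/13, 51/13); (0, 2) → (24/13, 10/13); (3, 5) → (75/13, -11/13); (4, -2) → (-4/13, -58/13); (4, 4) → (68/13, -28/13)
T2 scale by (2, 1/2): (21/13, 51/13) → (42/13, 51/26); (24/13, 10/13) → (48/13, 5/13); (75/13, -11/13) → (150/13, -11/26); (-4/13, -58/13) → (-8/13, -29/13); (68/13, -28/13) → (136/13, -14/13)
T3 rotate counter-clockwise with cos θ = 12/13, sin θ = -5/13: (42/13, 51/26) → (1263/338, 96/169); (48/13, 5/13) → (601/169, -180/169); (150/13, -11/26) → (3545/338, -816/169); (-8/13, -29/13) → (-241/169, -308/169); (136/13, -14/13) → (1562/169, -848/169)
T4 shear: y ← y − 1·x: (1263/338, 96/169) → (1263/338, -1071/338); (601/169, -180/169) → (601/169, -781/169); (3545/338, -816/169) → (3545/338, -5177/338); (-241/169, -308/169) → (-241/169, -67/169); (1562/169, -848/169) → (1562/169, -2410/169)

image vertices: (1263/338, -1071/338), (601/169, -781/169), (3545/338, -5177/338), (-241/169, -67/169), (1562/169, -2410/169)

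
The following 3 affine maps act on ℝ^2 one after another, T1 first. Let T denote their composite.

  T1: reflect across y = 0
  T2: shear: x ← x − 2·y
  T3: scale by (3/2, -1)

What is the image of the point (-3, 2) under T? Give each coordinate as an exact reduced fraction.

T1 reflect across y = 0: (-3, 2) → (-3, -2)
T2 shear: x ← x − 2·y: (-3, -2) → (1, -2)
T3 scale by (3/2, -1): (1, -2) → (3/2, 2)

T(p) = (3/2, 2)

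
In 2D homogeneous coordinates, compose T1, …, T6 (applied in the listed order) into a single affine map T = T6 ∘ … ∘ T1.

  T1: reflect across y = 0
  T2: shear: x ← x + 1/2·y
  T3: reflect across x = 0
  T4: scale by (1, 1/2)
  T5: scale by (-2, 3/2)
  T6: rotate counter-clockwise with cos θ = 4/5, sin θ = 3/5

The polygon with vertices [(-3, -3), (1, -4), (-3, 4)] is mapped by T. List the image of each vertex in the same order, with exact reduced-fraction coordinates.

T1 reflect across y = 0: (-3, -3) → (-3, 3); (1, -4) → (1, 4); (-3, 4) → (-3, -4)
T2 shear: x ← x + 1/2·y: (-3, 3) → (-3/2, 3); (1, 4) → (3, 4); (-3, -4) → (-5, -4)
T3 reflect across x = 0: (-3/2, 3) → (3/2, 3); (3, 4) → (-3, 4); (-5, -4) → (5, -4)
T4 scale by (1, 1/2): (3/2, 3) → (3/2, 3/2); (-3, 4) → (-3, 2); (5, -4) → (5, -2)
T5 scale by (-2, 3/2): (3/2, 3/2) → (-3, 9/4); (-3, 2) → (6, 3); (5, -2) → (-10, -3)
T6 rotate counter-clockwise with cos θ = 4/5, sin θ = 3/5: (-3, 9/4) → (-15/4, 0); (6, 3) → (3, 6); (-10, -3) → (-31/5, -42/5)

image vertices: (-15/4, 0), (3, 6), (-31/5, -42/5)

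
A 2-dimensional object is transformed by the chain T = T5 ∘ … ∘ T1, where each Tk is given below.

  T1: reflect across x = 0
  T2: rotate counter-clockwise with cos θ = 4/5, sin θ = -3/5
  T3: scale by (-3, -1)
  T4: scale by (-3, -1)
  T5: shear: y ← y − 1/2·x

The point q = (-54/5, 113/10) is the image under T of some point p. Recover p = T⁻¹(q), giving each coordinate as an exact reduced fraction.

T1 = [-1 0 0; 0 1 0; 0 0 1]
T2·T1 = [-4/5 3/5 0; 3/5 4/5 0; 0 0 1]
T3·…·T1 = [12/5 -9/5 0; -3/5 -4/5 0; 0 0 1]
T4·…·T1 = [-36/5 27/5 0; 3/5 4/5 0; 0 0 1]
T5·…·T1 = [-36/5 27/5 0; 21/5 -19/10 0; 0 0 1]
det M = -9; M⁻¹ = [19/90 3/5 0; 7/15 4/5 0; 0 0 1]
M⁻¹ · (-54/5, 113/10)ᵀ = (9/2, 4)ᵀ

p = (9/2, 4)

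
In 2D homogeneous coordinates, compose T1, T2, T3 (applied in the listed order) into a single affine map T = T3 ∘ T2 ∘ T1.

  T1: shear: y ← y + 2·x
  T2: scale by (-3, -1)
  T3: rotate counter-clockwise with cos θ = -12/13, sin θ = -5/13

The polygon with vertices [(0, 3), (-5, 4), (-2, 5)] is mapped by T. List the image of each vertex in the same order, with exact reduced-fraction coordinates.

image vertices: (-15/13, 36/13), (-150/13, -147/13), (-77/13, -18/13)

T1 shear: y ← y + 2·x: (0, 3) → (0, 3); (-5, 4) → (-5, -6); (-2, 5) → (-2, 1)
T2 scale by (-3, -1): (0, 3) → (0, -3); (-5, -6) → (15, 6); (-2, 1) → (6, -1)
T3 rotate counter-clockwise with cos θ = -12/13, sin θ = -5/13: (0, -3) → (-15/13, 36/13); (15, 6) → (-150/13, -147/13); (6, -1) → (-77/13, -18/13)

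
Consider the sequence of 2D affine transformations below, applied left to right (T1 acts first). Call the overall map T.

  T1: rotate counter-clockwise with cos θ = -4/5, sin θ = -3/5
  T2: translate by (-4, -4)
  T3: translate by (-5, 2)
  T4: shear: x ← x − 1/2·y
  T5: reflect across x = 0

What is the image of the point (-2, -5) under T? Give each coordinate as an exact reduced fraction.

T1 rotate counter-clockwise with cos θ = -4/5, sin θ = -3/5: (-2, -5) → (-7/5, 26/5)
T2 translate by (-4, -4): (-7/5, 26/5) → (-27/5, 6/5)
T3 translate by (-5, 2): (-27/5, 6/5) → (-52/5, 16/5)
T4 shear: x ← x − 1/2·y: (-52/5, 16/5) → (-12, 16/5)
T5 reflect across x = 0: (-12, 16/5) → (12, 16/5)

T(p) = (12, 16/5)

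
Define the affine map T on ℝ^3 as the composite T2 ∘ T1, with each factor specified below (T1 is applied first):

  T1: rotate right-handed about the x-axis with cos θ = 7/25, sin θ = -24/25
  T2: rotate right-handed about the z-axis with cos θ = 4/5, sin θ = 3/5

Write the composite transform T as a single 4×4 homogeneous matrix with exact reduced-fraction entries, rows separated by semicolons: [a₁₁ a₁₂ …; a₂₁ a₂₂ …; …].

T1 = [1 0 0 0; 0 7/25 24/25 0; 0 -24/25 7/25 0; 0 0 0 1]
T2·T1 = [4/5 -21/125 -72/125 0; 3/5 28/125 96/125 0; 0 -24/25 7/25 0; 0 0 0 1]

T = [4/5 -21/125 -72/125 0; 3/5 28/125 96/125 0; 0 -24/25 7/25 0; 0 0 0 1]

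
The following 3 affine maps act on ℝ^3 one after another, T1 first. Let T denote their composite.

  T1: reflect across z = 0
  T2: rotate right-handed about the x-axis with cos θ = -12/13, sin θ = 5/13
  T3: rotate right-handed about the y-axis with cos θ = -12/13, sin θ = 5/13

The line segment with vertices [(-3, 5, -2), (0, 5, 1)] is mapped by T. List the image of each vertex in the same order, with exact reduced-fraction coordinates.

image vertices: (473/169, -70/13, 183/169), (185/169, -55/13, -444/169)

T1 reflect across z = 0: (-3, 5, -2) → (-3, 5, 2); (0, 5, 1) → (0, 5, -1)
T2 rotate right-handed about the x-axis with cos θ = -12/13, sin θ = 5/13: (-3, 5, 2) → (-3, -70/13, 1/13); (0, 5, -1) → (0, -55/13, 37/13)
T3 rotate right-handed about the y-axis with cos θ = -12/13, sin θ = 5/13: (-3, -70/13, 1/13) → (473/169, -70/13, 183/169); (0, -55/13, 37/13) → (185/169, -55/13, -444/169)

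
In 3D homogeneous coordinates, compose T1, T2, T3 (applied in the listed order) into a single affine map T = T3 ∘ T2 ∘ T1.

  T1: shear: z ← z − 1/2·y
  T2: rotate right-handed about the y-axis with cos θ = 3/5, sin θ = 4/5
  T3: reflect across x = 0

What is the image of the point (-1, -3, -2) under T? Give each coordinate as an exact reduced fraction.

T(p) = (1, -3, 1/2)

T1 shear: z ← z − 1/2·y: (-1, -3, -2) → (-1, -3, -1/2)
T2 rotate right-handed about the y-axis with cos θ = 3/5, sin θ = 4/5: (-1, -3, -1/2) → (-1, -3, 1/2)
T3 reflect across x = 0: (-1, -3, 1/2) → (1, -3, 1/2)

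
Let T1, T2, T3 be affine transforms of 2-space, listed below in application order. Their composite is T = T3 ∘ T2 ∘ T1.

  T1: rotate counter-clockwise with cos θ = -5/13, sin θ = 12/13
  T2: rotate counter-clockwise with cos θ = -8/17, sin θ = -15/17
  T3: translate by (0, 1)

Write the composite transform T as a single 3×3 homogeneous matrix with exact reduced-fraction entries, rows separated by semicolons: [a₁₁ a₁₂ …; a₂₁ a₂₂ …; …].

T1 = [-5/13 -12/13 0; 12/13 -5/13 0; 0 0 1]
T2·T1 = [220/221 21/221 0; -21/221 220/221 0; 0 0 1]
T3·…·T1 = [220/221 21/221 0; -21/221 220/221 1; 0 0 1]

T = [220/221 21/221 0; -21/221 220/221 1; 0 0 1]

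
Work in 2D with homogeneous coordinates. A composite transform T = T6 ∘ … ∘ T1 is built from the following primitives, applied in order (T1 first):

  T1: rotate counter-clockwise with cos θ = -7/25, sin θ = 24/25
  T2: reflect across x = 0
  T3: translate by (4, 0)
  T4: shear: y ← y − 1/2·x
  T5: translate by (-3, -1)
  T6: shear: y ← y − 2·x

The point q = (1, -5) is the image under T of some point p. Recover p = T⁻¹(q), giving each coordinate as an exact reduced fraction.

p = (0, 0)

T1 = [-7/25 -24/25 0; 24/25 -7/25 0; 0 0 1]
T2·T1 = [7/25 24/25 0; 24/25 -7/25 0; 0 0 1]
T3·…·T1 = [7/25 24/25 4; 24/25 -7/25 0; 0 0 1]
T4·…·T1 = [7/25 24/25 4; 41/50 -19/25 -2; 0 0 1]
T5·…·T1 = [7/25 24/25 1; 41/50 -19/25 -3; 0 0 1]
T6·…·T1 = [7/25 24/25 1; 13/50 -67/25 -5; 0 0 1]
det M = -1; M⁻¹ = [67/25 24/25 53/25; 13/50 -7/25 -83/50; 0 0 1]
M⁻¹ · (1, -5)ᵀ = (0, 0)ᵀ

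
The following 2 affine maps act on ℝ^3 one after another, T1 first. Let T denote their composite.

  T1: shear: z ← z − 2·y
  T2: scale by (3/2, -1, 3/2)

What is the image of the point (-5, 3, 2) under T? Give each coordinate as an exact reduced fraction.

T(p) = (-15/2, -3, -6)

T1 shear: z ← z − 2·y: (-5, 3, 2) → (-5, 3, -4)
T2 scale by (3/2, -1, 3/2): (-5, 3, -4) → (-15/2, -3, -6)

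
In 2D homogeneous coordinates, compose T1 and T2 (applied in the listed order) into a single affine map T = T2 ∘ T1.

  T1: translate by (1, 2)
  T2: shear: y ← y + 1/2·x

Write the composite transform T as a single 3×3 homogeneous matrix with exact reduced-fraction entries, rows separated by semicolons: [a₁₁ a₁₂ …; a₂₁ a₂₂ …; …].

T1 = [1 0 1; 0 1 2; 0 0 1]
T2·T1 = [1 0 1; 1/2 1 5/2; 0 0 1]

T = [1 0 1; 1/2 1 5/2; 0 0 1]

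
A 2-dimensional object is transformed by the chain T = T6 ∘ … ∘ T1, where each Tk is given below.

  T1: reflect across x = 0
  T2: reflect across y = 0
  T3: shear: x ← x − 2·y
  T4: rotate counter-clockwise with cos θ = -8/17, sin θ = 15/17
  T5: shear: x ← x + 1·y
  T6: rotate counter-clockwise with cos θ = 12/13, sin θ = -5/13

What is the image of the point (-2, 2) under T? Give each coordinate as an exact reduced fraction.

T1 reflect across x = 0: (-2, 2) → (2, 2)
T2 reflect across y = 0: (2, 2) → (2, -2)
T3 shear: x ← x − 2·y: (2, -2) → (6, -2)
T4 rotate counter-clockwise with cos θ = -8/17, sin θ = 15/17: (6, -2) → (-18/17, 106/17)
T5 shear: x ← x + 1·y: (-18/17, 106/17) → (88/17, 106/17)
T6 rotate counter-clockwise with cos θ = 12/13, sin θ = -5/13: (88/17, 106/17) → (122/17, 64/17)

T(p) = (122/17, 64/17)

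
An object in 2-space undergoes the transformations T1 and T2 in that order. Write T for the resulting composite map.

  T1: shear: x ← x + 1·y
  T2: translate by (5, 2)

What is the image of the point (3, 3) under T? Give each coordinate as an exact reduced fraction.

T(p) = (11, 5)

T1 shear: x ← x + 1·y: (3, 3) → (6, 3)
T2 translate by (5, 2): (6, 3) → (11, 5)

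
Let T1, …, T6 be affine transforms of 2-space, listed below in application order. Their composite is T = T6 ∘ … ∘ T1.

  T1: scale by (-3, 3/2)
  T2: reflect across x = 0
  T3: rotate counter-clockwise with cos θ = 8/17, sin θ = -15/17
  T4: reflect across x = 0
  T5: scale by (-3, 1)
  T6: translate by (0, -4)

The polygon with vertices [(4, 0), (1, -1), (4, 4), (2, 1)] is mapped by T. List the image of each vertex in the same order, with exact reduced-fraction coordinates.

image vertices: (288/17, -248/17), (9/34, -125/17), (558/17, -200/17), (423/34, -146/17)

T1 scale by (-3, 3/2): (4, 0) → (-12, 0); (1, -1) → (-3, -3/2); (4, 4) → (-12, 6); (2, 1) → (-6, 3/2)
T2 reflect across x = 0: (-12, 0) → (12, 0); (-3, -3/2) → (3, -3/2); (-12, 6) → (12, 6); (-6, 3/2) → (6, 3/2)
T3 rotate counter-clockwise with cos θ = 8/17, sin θ = -15/17: (12, 0) → (96/17, -180/17); (3, -3/2) → (3/34, -57/17); (12, 6) → (186/17, -132/17); (6, 3/2) → (141/34, -78/17)
T4 reflect across x = 0: (96/17, -180/17) → (-96/17, -180/17); (3/34, -57/17) → (-3/34, -57/17); (186/17, -132/17) → (-186/17, -132/17); (141/34, -78/17) → (-141/34, -78/17)
T5 scale by (-3, 1): (-96/17, -180/17) → (288/17, -180/17); (-3/34, -57/17) → (9/34, -57/17); (-186/17, -132/17) → (558/17, -132/17); (-141/34, -78/17) → (423/34, -78/17)
T6 translate by (0, -4): (288/17, -180/17) → (288/17, -248/17); (9/34, -57/17) → (9/34, -125/17); (558/17, -132/17) → (558/17, -200/17); (423/34, -78/17) → (423/34, -146/17)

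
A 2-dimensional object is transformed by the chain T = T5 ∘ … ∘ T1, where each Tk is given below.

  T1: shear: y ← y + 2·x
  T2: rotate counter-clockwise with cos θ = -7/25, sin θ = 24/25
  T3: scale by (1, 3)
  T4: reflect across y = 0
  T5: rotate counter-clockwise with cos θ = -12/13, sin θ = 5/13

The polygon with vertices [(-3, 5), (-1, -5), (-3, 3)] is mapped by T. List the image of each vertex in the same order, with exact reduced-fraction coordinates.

image vertices: (-303/65, -423/65), (-69/13, 71/13), (-1881/325, -1371/325)

T1 shear: y ← y + 2·x: (-3, 5) → (-3, -1); (-1, -5) → (-1, -7); (-3, 3) → (-3, -3)
T2 rotate counter-clockwise with cos θ = -7/25, sin θ = 24/25: (-3, -1) → (9/5, -13/5); (-1, -7) → (7, 1); (-3, -3) → (93/25, -51/25)
T3 scale by (1, 3): (9/5, -13/5) → (9/5, -39/5); (7, 1) → (7, 3); (93/25, -51/25) → (93/25, -153/25)
T4 reflect across y = 0: (9/5, -39/5) → (9/5, 39/5); (7, 3) → (7, -3); (93/25, -153/25) → (93/25, 153/25)
T5 rotate counter-clockwise with cos θ = -12/13, sin θ = 5/13: (9/5, 39/5) → (-303/65, -423/65); (7, -3) → (-69/13, 71/13); (93/25, 153/25) → (-1881/325, -1371/325)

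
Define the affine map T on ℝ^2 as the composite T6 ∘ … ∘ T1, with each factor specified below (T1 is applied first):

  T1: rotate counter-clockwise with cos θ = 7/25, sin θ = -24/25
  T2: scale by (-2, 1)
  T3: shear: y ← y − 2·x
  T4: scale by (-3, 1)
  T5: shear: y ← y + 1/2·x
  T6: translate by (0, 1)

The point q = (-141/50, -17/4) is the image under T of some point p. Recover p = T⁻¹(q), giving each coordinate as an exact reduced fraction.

p = (7/4, -1)

T1 = [7/25 24/25 0; -24/25 7/25 0; 0 0 1]
T2·T1 = [-14/25 -48/25 0; -24/25 7/25 0; 0 0 1]
T3·…·T1 = [-14/25 -48/25 0; 4/25 103/25 0; 0 0 1]
T4·…·T1 = [42/25 144/25 0; 4/25 103/25 0; 0 0 1]
T5·…·T1 = [42/25 144/25 0; 1 7 0; 0 0 1]
T6·…·T1 = [42/25 144/25 0; 1 7 1; 0 0 1]
det M = 6; M⁻¹ = [7/6 -24/25 24/25; -1/6 7/25 -7/25; 0 0 1]
M⁻¹ · (-141/50, -17/4)ᵀ = (7/4, -1)ᵀ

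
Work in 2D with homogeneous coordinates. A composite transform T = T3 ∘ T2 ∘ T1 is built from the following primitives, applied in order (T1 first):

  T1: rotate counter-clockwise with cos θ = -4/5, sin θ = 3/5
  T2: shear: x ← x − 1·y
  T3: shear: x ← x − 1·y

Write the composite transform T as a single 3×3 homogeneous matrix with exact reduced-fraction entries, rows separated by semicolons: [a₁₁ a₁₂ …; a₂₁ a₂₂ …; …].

T1 = [-4/5 -3/5 0; 3/5 -4/5 0; 0 0 1]
T2·T1 = [-7/5 1/5 0; 3/5 -4/5 0; 0 0 1]
T3·…·T1 = [-2 1 0; 3/5 -4/5 0; 0 0 1]

T = [-2 1 0; 3/5 -4/5 0; 0 0 1]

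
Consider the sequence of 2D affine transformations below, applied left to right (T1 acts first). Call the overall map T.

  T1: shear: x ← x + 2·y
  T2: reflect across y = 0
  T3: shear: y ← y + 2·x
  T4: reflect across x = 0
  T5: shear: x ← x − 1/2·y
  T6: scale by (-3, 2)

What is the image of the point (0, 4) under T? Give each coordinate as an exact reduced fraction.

T1 shear: x ← x + 2·y: (0, 4) → (8, 4)
T2 reflect across y = 0: (8, 4) → (8, -4)
T3 shear: y ← y + 2·x: (8, -4) → (8, 12)
T4 reflect across x = 0: (8, 12) → (-8, 12)
T5 shear: x ← x − 1/2·y: (-8, 12) → (-14, 12)
T6 scale by (-3, 2): (-14, 12) → (42, 24)

T(p) = (42, 24)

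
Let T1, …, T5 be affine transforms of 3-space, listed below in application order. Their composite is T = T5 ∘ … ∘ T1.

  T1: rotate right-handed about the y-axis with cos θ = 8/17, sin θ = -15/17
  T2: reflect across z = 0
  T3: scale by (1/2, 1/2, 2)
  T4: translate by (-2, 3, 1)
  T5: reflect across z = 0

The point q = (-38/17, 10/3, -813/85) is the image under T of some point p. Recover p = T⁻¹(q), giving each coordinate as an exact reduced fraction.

p = (-4, 2/3, -8/5)

T1 = [8/17 0 -15/17 0; 0 1 0 0; 15/17 0 8/17 0; 0 0 0 1]
T2·T1 = [8/17 0 -15/17 0; 0 1 0 0; -15/17 0 -8/17 0; 0 0 0 1]
T3·…·T1 = [4/17 0 -15/34 0; 0 1/2 0 0; -30/17 0 -16/17 0; 0 0 0 1]
T4·…·T1 = [4/17 0 -15/34 -2; 0 1/2 0 3; -30/17 0 -16/17 1; 0 0 0 1]
T5·…·T1 = [4/17 0 -15/34 -2; 0 1/2 0 3; 30/17 0 16/17 -1; 0 0 0 1]
det M = 1/2; M⁻¹ = [16/17 0 15/34 79/34; 0 2 0 -6; -30/17 0 4/17 -56/17; 0 0 0 1]
M⁻¹ · (-38/17, 10/3, -813/85)ᵀ = (-4, 2/3, -8/5)ᵀ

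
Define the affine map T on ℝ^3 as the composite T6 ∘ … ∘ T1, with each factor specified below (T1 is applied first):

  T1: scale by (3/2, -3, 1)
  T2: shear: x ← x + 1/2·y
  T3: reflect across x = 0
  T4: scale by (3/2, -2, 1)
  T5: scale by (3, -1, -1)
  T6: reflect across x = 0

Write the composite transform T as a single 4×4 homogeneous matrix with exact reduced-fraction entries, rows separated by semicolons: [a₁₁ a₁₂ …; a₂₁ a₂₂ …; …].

T = [27/4 -27/4 0 0; 0 -6 0 0; 0 0 -1 0; 0 0 0 1]

T1 = [3/2 0 0 0; 0 -3 0 0; 0 0 1 0; 0 0 0 1]
T2·T1 = [3/2 -3/2 0 0; 0 -3 0 0; 0 0 1 0; 0 0 0 1]
T3·…·T1 = [-3/2 3/2 0 0; 0 -3 0 0; 0 0 1 0; 0 0 0 1]
T4·…·T1 = [-9/4 9/4 0 0; 0 6 0 0; 0 0 1 0; 0 0 0 1]
T5·…·T1 = [-27/4 27/4 0 0; 0 -6 0 0; 0 0 -1 0; 0 0 0 1]
T6·…·T1 = [27/4 -27/4 0 0; 0 -6 0 0; 0 0 -1 0; 0 0 0 1]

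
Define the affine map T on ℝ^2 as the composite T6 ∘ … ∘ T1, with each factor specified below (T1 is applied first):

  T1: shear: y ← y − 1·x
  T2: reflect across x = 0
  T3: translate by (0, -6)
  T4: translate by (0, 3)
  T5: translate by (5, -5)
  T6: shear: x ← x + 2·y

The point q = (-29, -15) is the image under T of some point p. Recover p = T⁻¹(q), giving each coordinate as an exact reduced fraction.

p = (4, -3)

T1 = [1 0 0; -1 1 0; 0 0 1]
T2·T1 = [-1 0 0; -1 1 0; 0 0 1]
T3·…·T1 = [-1 0 0; -1 1 -6; 0 0 1]
T4·…·T1 = [-1 0 0; -1 1 -3; 0 0 1]
T5·…·T1 = [-1 0 5; -1 1 -8; 0 0 1]
T6·…·T1 = [-3 2 -11; -1 1 -8; 0 0 1]
det M = -1; M⁻¹ = [-1 2 5; -1 3 13; 0 0 1]
M⁻¹ · (-29, -15)ᵀ = (4, -3)ᵀ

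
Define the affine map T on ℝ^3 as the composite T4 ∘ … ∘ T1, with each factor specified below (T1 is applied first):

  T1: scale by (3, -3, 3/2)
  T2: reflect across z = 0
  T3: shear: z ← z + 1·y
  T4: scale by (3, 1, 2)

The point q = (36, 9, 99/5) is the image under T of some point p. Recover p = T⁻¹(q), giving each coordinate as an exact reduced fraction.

T1 = [3 0 0 0; 0 -3 0 0; 0 0 3/2 0; 0 0 0 1]
T2·T1 = [3 0 0 0; 0 -3 0 0; 0 0 -3/2 0; 0 0 0 1]
T3·…·T1 = [3 0 0 0; 0 -3 0 0; 0 -3 -3/2 0; 0 0 0 1]
T4·…·T1 = [9 0 0 0; 0 -3 0 0; 0 -6 -3 0; 0 0 0 1]
det M = 81; M⁻¹ = [1/9 0 0 0; 0 -1/3 0 0; 0 2/3 -1/3 0; 0 0 0 1]
M⁻¹ · (36, 9, 99/5)ᵀ = (4, -3, -3/5)ᵀ

p = (4, -3, -3/5)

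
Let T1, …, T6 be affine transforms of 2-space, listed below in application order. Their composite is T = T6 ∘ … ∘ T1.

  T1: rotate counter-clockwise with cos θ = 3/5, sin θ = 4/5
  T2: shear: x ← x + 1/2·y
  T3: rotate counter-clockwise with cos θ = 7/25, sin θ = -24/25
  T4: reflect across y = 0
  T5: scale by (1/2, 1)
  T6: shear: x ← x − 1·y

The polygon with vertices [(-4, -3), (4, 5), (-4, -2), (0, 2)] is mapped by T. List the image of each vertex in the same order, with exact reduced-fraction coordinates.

image vertices: (-7/4, -1), (1741/500, -37/125), (-221/250, -206/125), (433/250, -162/125)

T1 rotate counter-clockwise with cos θ = 3/5, sin θ = 4/5: (-4, -3) → (0, -5); (4, 5) → (-8/5, 31/5); (-4, -2) → (-4/5, -22/5); (0, 2) → (-8/5, 6/5)
T2 shear: x ← x + 1/2·y: (0, -5) → (-5/2, -5); (-8/5, 31/5) → (3/2, 31/5); (-4/5, -22/5) → (-3, -22/5); (-8/5, 6/5) → (-1, 6/5)
T3 rotate counter-clockwise with cos θ = 7/25, sin θ = -24/25: (-5/2, -5) → (-11/2, 1); (3/2, 31/5) → (1593/250, 37/125); (-3, -22/5) → (-633/125, 206/125); (-1, 6/5) → (109/125, 162/125)
T4 reflect across y = 0: (-11/2, 1) → (-11/2, -1); (1593/250, 37/125) → (1593/250, -37/125); (-633/125, 206/125) → (-633/125, -206/125); (109/125, 162/125) → (109/125, -162/125)
T5 scale by (1/2, 1): (-11/2, -1) → (-11/4, -1); (1593/250, -37/125) → (1593/500, -37/125); (-633/125, -206/125) → (-633/250, -206/125); (109/125, -162/125) → (109/250, -162/125)
T6 shear: x ← x − 1·y: (-11/4, -1) → (-7/4, -1); (1593/500, -37/125) → (1741/500, -37/125); (-633/250, -206/125) → (-221/250, -206/125); (109/250, -162/125) → (433/250, -162/125)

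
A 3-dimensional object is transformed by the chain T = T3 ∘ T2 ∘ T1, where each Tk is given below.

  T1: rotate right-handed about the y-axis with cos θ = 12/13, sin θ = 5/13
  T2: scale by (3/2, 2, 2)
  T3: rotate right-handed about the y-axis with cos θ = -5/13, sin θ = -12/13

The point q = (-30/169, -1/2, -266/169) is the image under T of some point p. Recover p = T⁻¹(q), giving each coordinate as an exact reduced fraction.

p = (-1, -1/4, 0)

T1 = [12/13 0 5/13 0; 0 1 0 0; -5/13 0 12/13 0; 0 0 0 1]
T2·T1 = [18/13 0 15/26 0; 0 2 0 0; -10/13 0 24/13 0; 0 0 0 1]
T3·…·T1 = [30/169 0 -651/338 0; 0 2 0 0; 266/169 0 -30/169 0; 0 0 0 1]
det M = 6; M⁻¹ = [-10/169 0 217/338 0; 0 1/2 0 0; -266/507 0 10/169 0; 0 0 0 1]
M⁻¹ · (-30/169, -1/2, -266/169)ᵀ = (-1, -1/4, 0)ᵀ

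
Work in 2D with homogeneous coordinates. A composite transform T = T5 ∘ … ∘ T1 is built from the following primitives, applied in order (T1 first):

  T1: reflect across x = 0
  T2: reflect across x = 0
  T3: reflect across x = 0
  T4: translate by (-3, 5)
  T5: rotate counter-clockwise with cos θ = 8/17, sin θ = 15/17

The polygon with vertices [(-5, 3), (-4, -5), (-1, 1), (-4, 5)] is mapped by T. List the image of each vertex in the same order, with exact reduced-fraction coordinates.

T1 reflect across x = 0: (-5, 3) → (5, 3); (-4, -5) → (4, -5); (-1, 1) → (1, 1); (-4, 5) → (4, 5)
T2 reflect across x = 0: (5, 3) → (-5, 3); (4, -5) → (-4, -5); (1, 1) → (-1, 1); (4, 5) → (-4, 5)
T3 reflect across x = 0: (-5, 3) → (5, 3); (-4, -5) → (4, -5); (-1, 1) → (1, 1); (-4, 5) → (4, 5)
T4 translate by (-3, 5): (5, 3) → (2, 8); (4, -5) → (1, 0); (1, 1) → (-2, 6); (4, 5) → (1, 10)
T5 rotate counter-clockwise with cos θ = 8/17, sin θ = 15/17: (2, 8) → (-104/17, 94/17); (1, 0) → (8/17, 15/17); (-2, 6) → (-106/17, 18/17); (1, 10) → (-142/17, 95/17)

image vertices: (-104/17, 94/17), (8/17, 15/17), (-106/17, 18/17), (-142/17, 95/17)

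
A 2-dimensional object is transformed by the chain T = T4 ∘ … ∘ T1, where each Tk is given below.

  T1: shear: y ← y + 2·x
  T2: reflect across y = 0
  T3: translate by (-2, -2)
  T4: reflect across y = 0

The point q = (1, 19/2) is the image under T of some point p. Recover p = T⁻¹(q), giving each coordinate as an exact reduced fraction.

T1 = [1 0 0; 2 1 0; 0 0 1]
T2·T1 = [1 0 0; -2 -1 0; 0 0 1]
T3·…·T1 = [1 0 -2; -2 -1 -2; 0 0 1]
T4·…·T1 = [1 0 -2; 2 1 2; 0 0 1]
det M = 1; M⁻¹ = [1 0 2; -2 1 -6; 0 0 1]
M⁻¹ · (1, 19/2)ᵀ = (3, 3/2)ᵀ

p = (3, 3/2)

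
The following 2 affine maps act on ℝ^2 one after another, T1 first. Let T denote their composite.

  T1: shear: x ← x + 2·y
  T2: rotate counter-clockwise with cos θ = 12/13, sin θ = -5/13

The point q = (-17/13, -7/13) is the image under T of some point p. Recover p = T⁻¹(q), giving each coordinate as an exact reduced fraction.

p = (1, -1)

T1 = [1 2 0; 0 1 0; 0 0 1]
T2·T1 = [12/13 29/13 0; -5/13 2/13 0; 0 0 1]
det M = 1; M⁻¹ = [2/13 -29/13 0; 5/13 12/13 0; 0 0 1]
M⁻¹ · (-17/13, -7/13)ᵀ = (1, -1)ᵀ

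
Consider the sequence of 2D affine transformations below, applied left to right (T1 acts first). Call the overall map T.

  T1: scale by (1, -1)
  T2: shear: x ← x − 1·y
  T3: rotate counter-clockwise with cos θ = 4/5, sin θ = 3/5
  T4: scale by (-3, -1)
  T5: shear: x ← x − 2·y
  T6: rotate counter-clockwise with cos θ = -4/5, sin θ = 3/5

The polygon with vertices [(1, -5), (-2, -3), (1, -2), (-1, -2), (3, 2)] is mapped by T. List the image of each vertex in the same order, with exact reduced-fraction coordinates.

image vertices: (-412/25, 359/25), (-333/25, 231/25), (-29/5, 28/5), (-211/25, 152/25), (277/25, -164/25)

T1 scale by (1, -1): (1, -5) → (1, 5); (-2, -3) → (-2, 3); (1, -2) → (1, 2); (-1, -2) → (-1, 2); (3, 2) → (3, -2)
T2 shear: x ← x − 1·y: (1, 5) → (-4, 5); (-2, 3) → (-5, 3); (1, 2) → (-1, 2); (-1, 2) → (-3, 2); (3, -2) → (5, -2)
T3 rotate counter-clockwise with cos θ = 4/5, sin θ = 3/5: (-4, 5) → (-31/5, 8/5); (-5, 3) → (-29/5, -3/5); (-1, 2) → (-2, 1); (-3, 2) → (-18/5, -1/5); (5, -2) → (26/5, 7/5)
T4 scale by (-3, -1): (-31/5, 8/5) → (93/5, -8/5); (-29/5, -3/5) → (87/5, 3/5); (-2, 1) → (6, -1); (-18/5, -1/5) → (54/5, 1/5); (26/5, 7/5) → (-78/5, -7/5)
T5 shear: x ← x − 2·y: (93/5, -8/5) → (109/5, -8/5); (87/5, 3/5) → (81/5, 3/5); (6, -1) → (8, -1); (54/5, 1/5) → (52/5, 1/5); (-78/5, -7/5) → (-64/5, -7/5)
T6 rotate counter-clockwise with cos θ = -4/5, sin θ = 3/5: (109/5, -8/5) → (-412/25, 359/25); (81/5, 3/5) → (-333/25, 231/25); (8, -1) → (-29/5, 28/5); (52/5, 1/5) → (-211/25, 152/25); (-64/5, -7/5) → (277/25, -164/25)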